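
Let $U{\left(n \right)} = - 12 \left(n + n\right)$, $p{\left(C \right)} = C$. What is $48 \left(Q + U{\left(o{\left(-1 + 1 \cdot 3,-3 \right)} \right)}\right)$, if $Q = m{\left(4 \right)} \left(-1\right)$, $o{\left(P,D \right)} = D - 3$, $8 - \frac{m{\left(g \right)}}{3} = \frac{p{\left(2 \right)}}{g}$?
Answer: $5832$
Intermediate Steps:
$m{\left(g \right)} = 24 - \frac{6}{g}$ ($m{\left(g \right)} = 24 - 3 \frac{2}{g} = 24 - \frac{6}{g}$)
$o{\left(P,D \right)} = -3 + D$
$U{\left(n \right)} = - 24 n$ ($U{\left(n \right)} = - 12 \cdot 2 n = - 24 n$)
$Q = - \frac{45}{2}$ ($Q = \left(24 - \frac{6}{4}\right) \left(-1\right) = \left(24 - \frac{3}{2}\right) \left(-1\right) = \frac{45}{2} \left(-1\right) = - \frac{45}{2} \approx -22.5$)
$48 \left(Q + U{\left(o{\left(-1 + 1 \cdot 3,-3 \right)} \right)}\right) = 48 \left(- \frac{45}{2} - 24 \left(-3 - 3\right)\right) = 48 \left(- \frac{45}{2} - -144\right) = 48 \left(- \frac{45}{2} + 144\right) = 48 \cdot \frac{243}{2} = 5832$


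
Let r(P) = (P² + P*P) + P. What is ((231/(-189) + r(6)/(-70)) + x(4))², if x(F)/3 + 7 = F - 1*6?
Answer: 85396081/99225 ≈ 860.63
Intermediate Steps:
x(F) = -39 + 3*F (x(F) = -21 + 3*(F - 1*6) = -21 + 3*(F - 6) = -21 + 3*(-6 + F) = -21 + (-18 + 3*F) = -39 + 3*F)
r(P) = P + 2*P² (r(P) = (P² + P²) + P = 2*P² + P = P + 2*P²)
((231/(-189) + r(6)/(-70)) + x(4))² = ((231/(-189) + (6*(1 + 2*6))/(-70)) + (-39 + 3*4))² = ((231*(-1/189) + (6*(1 + 12))*(-1/70)) + (-39 + 12))² = ((-11/9 + (6*13)*(-1/70)) - 27)² = ((-11/9 + 78*(-1/70)) - 27)² = ((-11/9 - 39/35) - 27)² = (-736/315 - 27)² = (-9241/315)² = 85396081/99225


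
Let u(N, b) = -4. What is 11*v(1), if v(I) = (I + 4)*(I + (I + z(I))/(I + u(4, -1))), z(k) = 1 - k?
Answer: 110/3 ≈ 36.667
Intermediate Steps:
v(I) = (4 + I)*(I + 1/(-4 + I)) (v(I) = (I + 4)*(I + (I + (1 - I))/(I - 4)) = (4 + I)*(I + 1/(-4 + I)))
11*v(1) = 11*((4 + 1³ - 15*1)/(-4 + 1)) = 11*((4 + 1 - 15)/(-3)) = 11*(-⅓*(-10)) = 11*(10/3) = 110/3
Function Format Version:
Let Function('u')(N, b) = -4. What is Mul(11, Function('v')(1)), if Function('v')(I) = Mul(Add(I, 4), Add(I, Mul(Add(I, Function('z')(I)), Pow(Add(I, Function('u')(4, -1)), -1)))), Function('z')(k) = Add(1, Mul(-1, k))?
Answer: Rational(110, 3) ≈ 36.667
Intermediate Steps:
Function('v')(I) = Mul(Add(4, I), Add(I, Pow(Add(-4, I), -1))) (Function('v')(I) = Mul(Add(I, 4), Add(I, Mul(Add(I, Add(1, Mul(-1, I))), Pow(Add(I, -4), -1)))) = Mul(Add(4, I), Add(I, Mul(1, Pow(Add(-4, I), -1)))) = Mul(Add(4, I), Add(I, Pow(Add(-4, I), -1))))
Mul(11, Function('v')(1)) = Mul(11, Mul(Pow(Add(-4, 1), -1), Add(4, Pow(1, 3), Mul(-15, 1)))) = Mul(11, Mul(Pow(-3, -1), Add(4, 1, -15))) = Mul(11, Mul(Rational(-1, 3), -10)) = Mul(11, Rational(10, 3)) = Rational(110, 3)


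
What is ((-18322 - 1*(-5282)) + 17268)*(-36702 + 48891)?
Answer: 51535092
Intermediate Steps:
((-18322 - 1*(-5282)) + 17268)*(-36702 + 48891) = ((-18322 + 5282) + 17268)*12189 = (-13040 + 17268)*12189 = 4228*12189 = 51535092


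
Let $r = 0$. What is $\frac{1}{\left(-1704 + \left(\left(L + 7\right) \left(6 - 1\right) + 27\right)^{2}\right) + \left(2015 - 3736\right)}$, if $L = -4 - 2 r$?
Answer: $- \frac{1}{1661} \approx -0.00060205$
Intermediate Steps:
$L = -4$ ($L = -4 - 0 = -4 + 0 = -4$)
$\frac{1}{\left(-1704 + \left(\left(L + 7\right) \left(6 - 1\right) + 27\right)^{2}\right) + \left(2015 - 3736\right)} = \frac{1}{\left(-1704 + \left(\left(-4 + 7\right) \left(6 - 1\right) + 27\right)^{2}\right) + \left(2015 - 3736\right)} = \frac{1}{\left(-1704 + \left(3 \cdot 5 + 27\right)^{2}\right) - 1721} = \frac{1}{\left(-1704 + \left(15 + 27\right)^{2}\right) - 1721} = \frac{1}{\left(-1704 + 42^{2}\right) - 1721} = \frac{1}{\left(-1704 + 1764\right) - 1721} = \frac{1}{60 - 1721} = \frac{1}{-1661} = - \frac{1}{1661}$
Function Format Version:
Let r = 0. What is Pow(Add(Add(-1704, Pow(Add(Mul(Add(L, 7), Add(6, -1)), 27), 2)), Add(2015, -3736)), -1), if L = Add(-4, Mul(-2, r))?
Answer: Rational(-1, 1661) ≈ -0.00060205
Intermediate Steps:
L = -4 (L = Add(-4, Mul(-2, 0)) = Add(-4, 0) = -4)
Pow(Add(Add(-1704, Pow(Add(Mul(Add(L, 7), Add(6, -1)), 27), 2)), Add(2015, -3736)), -1) = Pow(Add(Add(-1704, Pow(Add(Mul(Add(-4, 7), Add(6, -1)), 27), 2)), Add(2015, -3736)), -1) = Pow(Add(Add(-1704, Pow(Add(Mul(3, 5), 27), 2)), -1721), -1) = Pow(Add(Add(-1704, Pow(Add(15, 27), 2)), -1721), -1) = Pow(Add(Add(-1704, Pow(42, 2)), -1721), -1) = Pow(Add(Add(-1704, 1764), -1721), -1) = Pow(Add(60, -1721), -1) = Pow(-1661, -1) = Rational(-1, 1661)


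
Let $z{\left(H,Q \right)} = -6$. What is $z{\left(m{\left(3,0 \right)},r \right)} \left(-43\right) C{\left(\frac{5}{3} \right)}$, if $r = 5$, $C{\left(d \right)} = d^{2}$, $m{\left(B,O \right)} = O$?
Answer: $\frac{2150}{3} \approx 716.67$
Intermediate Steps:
$z{\left(m{\left(3,0 \right)},r \right)} \left(-43\right) C{\left(\frac{5}{3} \right)} = \left(-6\right) \left(-43\right) \left(\frac{5}{3}\right)^{2} = 258 \left(5 \cdot \frac{1}{3}\right)^{2} = 258 \left(\frac{5}{3}\right)^{2} = 258 \cdot \frac{25}{9} = \frac{2150}{3}$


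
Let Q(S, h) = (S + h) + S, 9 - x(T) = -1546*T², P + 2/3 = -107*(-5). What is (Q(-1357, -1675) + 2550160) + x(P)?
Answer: 3995527534/9 ≈ 4.4395e+8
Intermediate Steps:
P = 1603/3 (P = -⅔ - 107*(-5) = -⅔ + 535 = 1603/3 ≈ 534.33)
x(T) = 9 + 1546*T² (x(T) = 9 - (-1546)*T² = 9 + 1546*T²)
Q(S, h) = h + 2*S
(Q(-1357, -1675) + 2550160) + x(P) = ((-1675 + 2*(-1357)) + 2550160) + (9 + 1546*(1603/3)²) = ((-1675 - 2714) + 2550160) + (9 + 1546*(2569609/9)) = (-4389 + 2550160) + (9 + 3972615514/9) = 2545771 + 3972615595/9 = 3995527534/9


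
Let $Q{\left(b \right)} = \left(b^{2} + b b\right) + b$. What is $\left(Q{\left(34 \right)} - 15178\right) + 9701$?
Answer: $-3131$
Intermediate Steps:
$Q{\left(b \right)} = b + 2 b^{2}$ ($Q{\left(b \right)} = \left(b^{2} + b^{2}\right) + b = 2 b^{2} + b = b + 2 b^{2}$)
$\left(Q{\left(34 \right)} - 15178\right) + 9701 = \left(34 \left(1 + 2 \cdot 34\right) - 15178\right) + 9701 = \left(34 \left(1 + 68\right) - 15178\right) + 9701 = \left(34 \cdot 69 - 15178\right) + 9701 = \left(2346 - 15178\right) + 9701 = -12832 + 9701 = -3131$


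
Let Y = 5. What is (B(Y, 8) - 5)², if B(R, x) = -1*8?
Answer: 169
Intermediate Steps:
B(R, x) = -8
(B(Y, 8) - 5)² = (-8 - 5)² = (-13)² = 169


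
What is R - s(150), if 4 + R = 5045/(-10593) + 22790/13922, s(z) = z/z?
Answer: -283100375/73737873 ≈ -3.8393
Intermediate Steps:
s(z) = 1
R = -209362502/73737873 (R = -4 + (5045/(-10593) + 22790/13922) = -4 + (5045*(-1/10593) + 22790*(1/13922)) = -4 + (-5045/10593 + 11395/6961) = -4 + 85588990/73737873 = -209362502/73737873 ≈ -2.8393)
R - s(150) = -209362502/73737873 - 1*1 = -209362502/73737873 - 1 = -283100375/73737873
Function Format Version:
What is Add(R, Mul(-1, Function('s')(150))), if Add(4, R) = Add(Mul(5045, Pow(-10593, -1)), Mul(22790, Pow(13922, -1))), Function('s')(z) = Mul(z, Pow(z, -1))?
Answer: Rational(-283100375, 73737873) ≈ -3.8393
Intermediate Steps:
Function('s')(z) = 1
R = Rational(-209362502, 73737873) (R = Add(-4, Add(Mul(5045, Pow(-10593, -1)), Mul(22790, Pow(13922, -1)))) = Add(-4, Add(Mul(5045, Rational(-1, 10593)), Mul(22790, Rational(1, 13922)))) = Add(-4, Add(Rational(-5045, 10593), Rational(11395, 6961))) = Add(-4, Rational(85588990, 73737873)) = Rational(-209362502, 73737873) ≈ -2.8393)
Add(R, Mul(-1, Function('s')(150))) = Add(Rational(-209362502, 73737873), Mul(-1, 1)) = Add(Rational(-209362502, 73737873), -1) = Rational(-283100375, 73737873)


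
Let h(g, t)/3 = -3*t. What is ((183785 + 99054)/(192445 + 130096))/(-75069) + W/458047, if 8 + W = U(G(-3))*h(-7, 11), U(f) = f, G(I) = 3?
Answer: -7514466805778/11090614293707463 ≈ -0.00067755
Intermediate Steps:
h(g, t) = -9*t (h(g, t) = 3*(-3*t) = -9*t)
W = -305 (W = -8 + 3*(-9*11) = -8 + 3*(-99) = -8 - 297 = -305)
((183785 + 99054)/(192445 + 130096))/(-75069) + W/458047 = ((183785 + 99054)/(192445 + 130096))/(-75069) - 305/458047 = (282839/322541)*(-1/75069) - 305*1/458047 = (282839*(1/322541))*(-1/75069) - 305/458047 = (282839/322541)*(-1/75069) - 305/458047 = -282839/24212830329 - 305/458047 = -7514466805778/11090614293707463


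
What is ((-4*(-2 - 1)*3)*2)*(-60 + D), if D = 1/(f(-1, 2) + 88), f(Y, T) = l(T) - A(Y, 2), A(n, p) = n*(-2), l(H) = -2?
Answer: -30234/7 ≈ -4319.1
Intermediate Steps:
A(n, p) = -2*n
f(Y, T) = -2 + 2*Y (f(Y, T) = -2 - (-2)*Y = -2 + 2*Y)
D = 1/84 (D = 1/((-2 + 2*(-1)) + 88) = 1/((-2 - 2) + 88) = 1/(-4 + 88) = 1/84 ≈ 0.011905)
((-4*(-2 - 1)*3)*2)*(-60 + D) = ((-4*(-2 - 1)*3)*2)*(-60 + 1/84) = ((-4*(-3)*3)*2)*(-5039/84) = ((12*3)*2)*(-5039/84) = (36*2)*(-5039/84) = 72*(-5039/84) = -30234/7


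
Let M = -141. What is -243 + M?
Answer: -384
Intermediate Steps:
-243 + M = -243 - 141 = -384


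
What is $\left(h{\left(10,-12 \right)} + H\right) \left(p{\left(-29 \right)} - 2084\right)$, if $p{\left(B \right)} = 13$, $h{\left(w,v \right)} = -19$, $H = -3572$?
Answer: $7436961$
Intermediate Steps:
$\left(h{\left(10,-12 \right)} + H\right) \left(p{\left(-29 \right)} - 2084\right) = \left(-19 - 3572\right) \left(13 - 2084\right) = \left(-3591\right) \left(-2071\right) = 7436961$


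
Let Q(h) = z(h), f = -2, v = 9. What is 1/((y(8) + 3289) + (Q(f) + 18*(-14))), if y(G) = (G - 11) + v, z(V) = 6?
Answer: 1/3049 ≈ 0.00032798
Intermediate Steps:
y(G) = -2 + G (y(G) = (G - 11) + 9 = (-11 + G) + 9 = -2 + G)
Q(h) = 6
1/((y(8) + 3289) + (Q(f) + 18*(-14))) = 1/(((-2 + 8) + 3289) + (6 + 18*(-14))) = 1/((6 + 3289) + (6 - 252)) = 1/(3295 - 246) = 1/3049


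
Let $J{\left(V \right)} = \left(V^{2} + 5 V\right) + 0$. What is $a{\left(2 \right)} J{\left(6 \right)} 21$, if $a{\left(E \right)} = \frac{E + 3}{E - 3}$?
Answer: $-6930$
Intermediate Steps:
$J{\left(V \right)} = V^{2} + 5 V$
$a{\left(E \right)} = \frac{3 + E}{-3 + E}$
$a{\left(2 \right)} J{\left(6 \right)} 21 = \frac{3 + 2}{-3 + 2} \cdot 6 \left(5 + 6\right) 21 = \frac{1}{-1} \cdot 5 \cdot 6 \cdot 11 \cdot 21 = \left(-1\right) 5 \cdot 66 \cdot 21 = \left(-5\right) 66 \cdot 21 = \left(-330\right) 21 = -6930$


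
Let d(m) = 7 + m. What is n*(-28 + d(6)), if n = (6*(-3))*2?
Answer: 540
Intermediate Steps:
n = -36 (n = -18*2 = -36)
n*(-28 + d(6)) = -36*(-28 + (7 + 6)) = -36*(-28 + 13) = -36*(-15) = 540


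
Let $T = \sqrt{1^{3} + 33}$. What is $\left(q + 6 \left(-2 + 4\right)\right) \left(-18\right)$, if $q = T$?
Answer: $-216 - 18 \sqrt{34} \approx -320.96$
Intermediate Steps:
$T = \sqrt{34}$ ($T = \sqrt{1 + 33} = \sqrt{34} \approx 5.8309$)
$q = \sqrt{34} \approx 5.8309$
$\left(q + 6 \left(-2 + 4\right)\right) \left(-18\right) = \left(\sqrt{34} + 6 \left(-2 + 4\right)\right) \left(-18\right) = \left(\sqrt{34} + 6 \cdot 2\right) \left(-18\right) = \left(\sqrt{34} + 12\right) \left(-18\right) = \left(12 + \sqrt{34}\right) \left(-18\right) = -216 - 18 \sqrt{34}$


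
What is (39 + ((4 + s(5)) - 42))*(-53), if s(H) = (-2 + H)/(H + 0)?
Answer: -424/5 ≈ -84.800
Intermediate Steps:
s(H) = (-2 + H)/H
(39 + ((4 + s(5)) - 42))*(-53) = (39 + ((4 + (-2 + 5)/5) - 42))*(-53) = (39 + ((4 + (1/5)*3) - 42))*(-53) = (39 + ((4 + 3/5) - 42))*(-53) = (39 + (23/5 - 42))*(-53) = (39 - 187/5)*(-53) = (8/5)*(-53) = -424/5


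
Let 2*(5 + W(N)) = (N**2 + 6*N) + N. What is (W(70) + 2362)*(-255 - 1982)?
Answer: -11301324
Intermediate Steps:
W(N) = -5 + N**2/2 + 7*N/2 (W(N) = -5 + ((N**2 + 6*N) + N)/2 = -5 + (N**2 + 7*N)/2 = -5 + (N**2/2 + 7*N/2) = -5 + N**2/2 + 7*N/2)
(W(70) + 2362)*(-255 - 1982) = ((-5 + (1/2)*70**2 + (7/2)*70) + 2362)*(-255 - 1982) = ((-5 + (1/2)*4900 + 245) + 2362)*(-2237) = ((-5 + 2450 + 245) + 2362)*(-2237) = (2690 + 2362)*(-2237) = 5052*(-2237) = -11301324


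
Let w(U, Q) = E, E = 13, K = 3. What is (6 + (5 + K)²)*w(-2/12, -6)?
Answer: 910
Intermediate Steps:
w(U, Q) = 13
(6 + (5 + K)²)*w(-2/12, -6) = (6 + (5 + 3)²)*13 = (6 + 8²)*13 = (6 + 64)*13 = 70*13 = 910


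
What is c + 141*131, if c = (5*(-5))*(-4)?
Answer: 18571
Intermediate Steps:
c = 100 (c = -25*(-4) = 100)
c + 141*131 = 100 + 141*131 = 100 + 18471 = 18571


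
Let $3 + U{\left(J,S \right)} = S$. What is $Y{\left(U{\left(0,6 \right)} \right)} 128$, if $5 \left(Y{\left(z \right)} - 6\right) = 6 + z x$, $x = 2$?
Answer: $\frac{5376}{5} \approx 1075.2$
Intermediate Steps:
$U{\left(J,S \right)} = -3 + S$
$Y{\left(z \right)} = \frac{36}{5} + \frac{2 z}{5}$ ($Y{\left(z \right)} = 6 + \frac{6 + z 2}{5} = 6 + \frac{6 + 2 z}{5} = 6 + \left(\frac{6}{5} + \frac{2 z}{5}\right) = \frac{36}{5} + \frac{2 z}{5}$)
$Y{\left(U{\left(0,6 \right)} \right)} 128 = \left(\frac{36}{5} + \frac{2 \left(-3 + 6\right)}{5}\right) 128 = \left(\frac{36}{5} + \frac{2}{5} \cdot 3\right) 128 = \left(\frac{36}{5} + \frac{6}{5}\right) 128 = \frac{42}{5} \cdot 128 = \frac{5376}{5}$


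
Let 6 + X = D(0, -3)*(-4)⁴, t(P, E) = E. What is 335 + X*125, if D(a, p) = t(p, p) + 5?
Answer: 63585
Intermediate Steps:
D(a, p) = 5 + p (D(a, p) = p + 5 = 5 + p)
X = 506 (X = -6 + (5 - 3)*(-4)⁴ = -6 + 2*256 = -6 + 512 = 506)
335 + X*125 = 335 + 506*125 = 335 + 63250 = 63585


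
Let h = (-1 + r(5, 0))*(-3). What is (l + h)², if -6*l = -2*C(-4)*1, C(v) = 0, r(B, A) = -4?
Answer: 225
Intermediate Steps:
l = 0 (l = -(-2*0)/6 = -0 = -⅙*0 = 0)
h = 15 (h = (-1 - 4)*(-3) = -5*(-3) = 15)
(l + h)² = (0 + 15)² = 15² = 225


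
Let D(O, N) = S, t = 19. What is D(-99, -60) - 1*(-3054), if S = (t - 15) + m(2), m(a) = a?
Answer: 3060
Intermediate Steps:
S = 6 (S = (19 - 15) + 2 = 4 + 2 = 6)
D(O, N) = 6
D(-99, -60) - 1*(-3054) = 6 - 1*(-3054) = 6 + 3054 = 3060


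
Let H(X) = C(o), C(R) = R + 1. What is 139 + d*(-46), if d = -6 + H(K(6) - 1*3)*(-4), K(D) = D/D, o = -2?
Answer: 231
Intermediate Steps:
C(R) = 1 + R
K(D) = 1
H(X) = -1 (H(X) = 1 - 2 = -1)
d = -2 (d = -6 - 1*(-4) = -6 + 4 = -2)
139 + d*(-46) = 139 - 2*(-46) = 139 + 92 = 231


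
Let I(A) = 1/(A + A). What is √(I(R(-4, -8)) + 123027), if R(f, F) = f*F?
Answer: √7873729/8 ≈ 350.75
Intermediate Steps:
R(f, F) = F*f
I(A) = 1/(2*A)
√(I(R(-4, -8)) + 123027) = √(1/(2*((-8*(-4)))) + 123027) = √((½)/32 + 123027) = √((½)*(1/32) + 123027) = √(1/64 + 123027) = √(7873729/64) = √7873729/8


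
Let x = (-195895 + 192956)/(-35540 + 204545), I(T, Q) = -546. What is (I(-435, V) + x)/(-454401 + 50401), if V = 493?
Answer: 92279669/68278020000 ≈ 0.0013515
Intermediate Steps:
x = -2939/169005 ≈ -0.017390
(I(-435, V) + x)/(-454401 + 50401) = (-546 - 2939/169005)/(-454401 + 50401) = -92279669/169005/(-404000) = -92279669/169005*(-1/404000) = 92279669/68278020000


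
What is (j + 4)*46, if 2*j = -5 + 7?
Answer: 230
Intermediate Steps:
j = 1 (j = (-5 + 7)/2 = (1/2)*2 = 1)
(j + 4)*46 = (1 + 4)*46 = 5*46 = 230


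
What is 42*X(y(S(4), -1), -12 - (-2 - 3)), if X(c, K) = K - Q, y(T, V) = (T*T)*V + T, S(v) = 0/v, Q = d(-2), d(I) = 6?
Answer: -546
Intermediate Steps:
Q = 6
S(v) = 0
y(T, V) = T + V*T² (y(T, V) = T²*V + T = V*T² + T = T + V*T²)
X(c, K) = -6 + K (X(c, K) = K - 1*6 = K - 6 = -6 + K)
42*X(y(S(4), -1), -12 - (-2 - 3)) = 42*(-6 + (-12 - (-2 - 3))) = 42*(-6 + (-12 - 1*(-5))) = 42*(-6 + (-12 + 5)) = 42*(-6 - 7) = 42*(-13) = -546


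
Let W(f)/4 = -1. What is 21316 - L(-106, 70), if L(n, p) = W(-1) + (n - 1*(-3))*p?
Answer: 28530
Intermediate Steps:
W(f) = -4 (W(f) = 4*(-1) = -4)
L(n, p) = -4 + p*(3 + n) (L(n, p) = -4 + (n - 1*(-3))*p = -4 + (n + 3)*p = -4 + (3 + n)*p = -4 + p*(3 + n))
21316 - L(-106, 70) = 21316 - (-4 + 3*70 - 106*70) = 21316 - (-4 + 210 - 7420) = 21316 - 1*(-7214) = 21316 + 7214 = 28530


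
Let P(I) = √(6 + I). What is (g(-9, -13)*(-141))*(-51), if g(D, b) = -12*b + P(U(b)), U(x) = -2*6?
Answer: 1121796 + 7191*I*√6 ≈ 1.1218e+6 + 17614.0*I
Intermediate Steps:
U(x) = -12
g(D, b) = -12*b + I*√6 (g(D, b) = -12*b + √(6 - 12) = -12*b + √(-6) = -12*b + I*√6)
(g(-9, -13)*(-141))*(-51) = ((-12*(-13) + I*√6)*(-141))*(-51) = ((156 + I*√6)*(-141))*(-51) = (-21996 - 141*I*√6)*(-51) = 1121796 + 7191*I*√6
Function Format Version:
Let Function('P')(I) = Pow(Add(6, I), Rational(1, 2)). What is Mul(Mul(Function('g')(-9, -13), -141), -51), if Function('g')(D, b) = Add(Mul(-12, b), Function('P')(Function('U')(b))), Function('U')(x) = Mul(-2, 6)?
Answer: Add(1121796, Mul(7191, I, Pow(6, Rational(1, 2)))) ≈ Add(1.1218e+6, Mul(17614., I))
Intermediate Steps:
Function('U')(x) = -12
Function('g')(D, b) = Add(Mul(-12, b), Mul(I, Pow(6, Rational(1, 2)))) (Function('g')(D, b) = Add(Mul(-12, b), Pow(Add(6, -12), Rational(1, 2))) = Add(Mul(-12, b), Pow(-6, Rational(1, 2))) = Add(Mul(-12, b), Mul(I, Pow(6, Rational(1, 2)))))
Mul(Mul(Function('g')(-9, -13), -141), -51) = Mul(Mul(Add(Mul(-12, -13), Mul(I, Pow(6, Rational(1, 2)))), -141), -51) = Mul(Mul(Add(156, Mul(I, Pow(6, Rational(1, 2)))), -141), -51) = Mul(Add(-21996, Mul(-141, I, Pow(6, Rational(1, 2)))), -51) = Add(1121796, Mul(7191, I, Pow(6, Rational(1, 2))))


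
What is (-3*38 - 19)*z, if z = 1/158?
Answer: -133/158 ≈ -0.84177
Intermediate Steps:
z = 1/158 ≈ 0.0063291
(-3*38 - 19)*z = (-3*38 - 19)*(1/158) = (-114 - 19)*(1/158) = -133*1/158 = -133/158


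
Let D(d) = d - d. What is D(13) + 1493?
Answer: 1493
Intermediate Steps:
D(d) = 0
D(13) + 1493 = 0 + 1493 = 1493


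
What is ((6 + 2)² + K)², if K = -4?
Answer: 3600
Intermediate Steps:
((6 + 2)² + K)² = ((6 + 2)² - 4)² = (8² - 4)² = (64 - 4)² = 60² = 3600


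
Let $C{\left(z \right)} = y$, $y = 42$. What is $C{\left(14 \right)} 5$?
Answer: $210$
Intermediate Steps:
$C{\left(z \right)} = 42$
$C{\left(14 \right)} 5 = 42 \cdot 5 = 210$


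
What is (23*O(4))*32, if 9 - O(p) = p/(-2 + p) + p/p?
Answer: 4416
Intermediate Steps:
O(p) = 8 - p/(-2 + p) (O(p) = 9 - (p/(-2 + p) + p/p) = 9 - (p/(-2 + p) + 1) = 9 - (1 + p/(-2 + p)) = 9 + (-1 - p/(-2 + p)) = 8 - p/(-2 + p))
(23*O(4))*32 = (23*((-16 + 7*4)/(-2 + 4)))*32 = (23*((-16 + 28)/2))*32 = (23*((½)*12))*32 = (23*6)*32 = 138*32 = 4416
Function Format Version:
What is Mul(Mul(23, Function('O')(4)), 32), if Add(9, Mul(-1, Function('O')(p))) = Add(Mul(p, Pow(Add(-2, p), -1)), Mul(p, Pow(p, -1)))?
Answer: 4416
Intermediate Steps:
Function('O')(p) = Add(8, Mul(-1, p, Pow(Add(-2, p), -1))) (Function('O')(p) = Add(9, Mul(-1, Add(Mul(p, Pow(Add(-2, p), -1)), Mul(p, Pow(p, -1))))) = Add(9, Mul(-1, Add(Mul(p, Pow(Add(-2, p), -1)), 1))) = Add(9, Mul(-1, Add(1, Mul(p, Pow(Add(-2, p), -1))))) = Add(9, Add(-1, Mul(-1, p, Pow(Add(-2, p), -1)))) = Add(8, Mul(-1, p, Pow(Add(-2, p), -1))))
Mul(Mul(23, Function('O')(4)), 32) = Mul(Mul(23, Mul(Pow(Add(-2, 4), -1), Add(-16, Mul(7, 4)))), 32) = Mul(Mul(23, Mul(Pow(2, -1), Add(-16, 28))), 32) = Mul(Mul(23, Mul(Rational(1, 2), 12)), 32) = Mul(Mul(23, 6), 32) = Mul(138, 32) = 4416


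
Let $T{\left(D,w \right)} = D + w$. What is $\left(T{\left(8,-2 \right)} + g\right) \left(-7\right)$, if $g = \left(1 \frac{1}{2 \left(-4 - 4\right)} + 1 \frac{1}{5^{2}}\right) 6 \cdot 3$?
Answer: $- \frac{7833}{200} \approx -39.165$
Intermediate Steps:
$g = - \frac{81}{200}$ ($g = \left(1 \frac{1}{2 \left(-8\right)} + 1 \cdot \frac{1}{25}\right) 6 \cdot 3 = \left(1 \frac{1}{-16} + 1 \cdot \frac{1}{25}\right) 6 \cdot 3 = \left(1 \left(- \frac{1}{16}\right) + \frac{1}{25}\right) 6 \cdot 3 = \left(- \frac{1}{16} + \frac{1}{25}\right) 6 \cdot 3 = \left(- \frac{9}{400}\right) 6 \cdot 3 = \left(- \frac{27}{200}\right) 3 = - \frac{81}{200} \approx -0.405$)
$\left(T{\left(8,-2 \right)} + g\right) \left(-7\right) = \left(\left(8 - 2\right) - \frac{81}{200}\right) \left(-7\right) = \left(6 - \frac{81}{200}\right) \left(-7\right) = \frac{1119}{200} \left(-7\right) = - \frac{7833}{200}$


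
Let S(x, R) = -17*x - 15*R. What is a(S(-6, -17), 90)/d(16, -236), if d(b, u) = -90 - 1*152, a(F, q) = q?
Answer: -45/121 ≈ -0.37190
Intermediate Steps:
d(b, u) = -242 (d(b, u) = -90 - 152 = -242)
a(S(-6, -17), 90)/d(16, -236) = 90/(-242) = 90*(-1/242) = -45/121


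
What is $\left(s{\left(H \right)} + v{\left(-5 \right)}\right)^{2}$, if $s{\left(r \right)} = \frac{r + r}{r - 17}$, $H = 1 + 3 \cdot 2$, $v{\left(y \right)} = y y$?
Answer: $\frac{13924}{25} \approx 556.96$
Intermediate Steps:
$v{\left(y \right)} = y^{2}$
$H = 7$ ($H = 1 + 6 = 7$)
$s{\left(r \right)} = \frac{2 r}{-17 + r}$
$\left(s{\left(H \right)} + v{\left(-5 \right)}\right)^{2} = \left(2 \cdot 7 \frac{1}{-17 + 7} + \left(-5\right)^{2}\right)^{2} = \left(2 \cdot 7 \frac{1}{-10} + 25\right)^{2} = \left(2 \cdot 7 \left(- \frac{1}{10}\right) + 25\right)^{2} = \left(- \frac{7}{5} + 25\right)^{2} = \left(\frac{118}{5}\right)^{2} = \frac{13924}{25}$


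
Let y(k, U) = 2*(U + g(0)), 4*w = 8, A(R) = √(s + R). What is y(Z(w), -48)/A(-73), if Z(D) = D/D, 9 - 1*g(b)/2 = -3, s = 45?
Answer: 24*I*√7/7 ≈ 9.0712*I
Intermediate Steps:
A(R) = √(45 + R)
w = 2 (w = (¼)*8 = 2)
g(b) = 24 (g(b) = 18 - 2*(-3) = 18 + 6 = 24)
Z(D) = 1
y(k, U) = 48 + 2*U (y(k, U) = 2*(U + 24) = 2*(24 + U) = 48 + 2*U)
y(Z(w), -48)/A(-73) = (48 + 2*(-48))/(√(45 - 73)) = (48 - 96)/(√(-28)) = -48*(-I*√7/14) = -(-24)*I*√7/7 = 24*I*√7/7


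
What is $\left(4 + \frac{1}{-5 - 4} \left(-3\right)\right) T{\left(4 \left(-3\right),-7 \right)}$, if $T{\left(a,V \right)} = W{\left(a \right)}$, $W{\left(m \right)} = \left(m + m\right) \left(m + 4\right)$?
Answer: $832$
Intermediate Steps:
$W{\left(m \right)} = 2 m \left(4 + m\right)$
$T{\left(a,V \right)} = 2 a \left(4 + a\right)$
$\left(4 + \frac{1}{-5 - 4} \left(-3\right)\right) T{\left(4 \left(-3\right),-7 \right)} = \left(4 + \frac{1}{-5 - 4} \left(-3\right)\right) 2 \cdot 4 \left(-3\right) \left(4 + 4 \left(-3\right)\right) = \left(4 + \frac{1}{-9} \left(-3\right)\right) 2 \left(-12\right) \left(4 - 12\right) = \left(4 - - \frac{1}{3}\right) 2 \left(-12\right) \left(-8\right) = \left(4 + \frac{1}{3}\right) 192 = \frac{13}{3} \cdot 192 = 832$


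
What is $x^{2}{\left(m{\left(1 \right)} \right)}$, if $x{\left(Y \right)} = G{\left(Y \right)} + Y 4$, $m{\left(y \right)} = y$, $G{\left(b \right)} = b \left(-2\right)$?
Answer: $4$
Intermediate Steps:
$G{\left(b \right)} = - 2 b$
$x{\left(Y \right)} = 2 Y$ ($x{\left(Y \right)} = - 2 Y + Y 4 = - 2 Y + 4 Y = 2 Y$)
$x^{2}{\left(m{\left(1 \right)} \right)} = \left(2 \cdot 1\right)^{2} = 2^{2} = 4$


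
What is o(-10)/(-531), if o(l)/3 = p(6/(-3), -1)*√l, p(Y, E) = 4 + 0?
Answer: -4*I*√10/177 ≈ -0.071464*I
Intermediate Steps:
p(Y, E) = 4
o(l) = 12*√l (o(l) = 3*(4*√l) = 12*√l)
o(-10)/(-531) = (12*√(-10))/(-531) = (12*(I*√10))*(-1/531) = (12*I*√10)*(-1/531) = -4*I*√10/177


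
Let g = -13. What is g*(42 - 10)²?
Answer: -13312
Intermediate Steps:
g*(42 - 10)² = -13*(42 - 10)² = -13*32² = -13*1024 = -13312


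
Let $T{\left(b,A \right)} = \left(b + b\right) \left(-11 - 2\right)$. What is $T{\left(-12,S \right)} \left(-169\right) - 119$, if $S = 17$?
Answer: $-52847$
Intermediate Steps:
$T{\left(b,A \right)} = - 26 b$ ($T{\left(b,A \right)} = 2 b \left(-13\right) = - 26 b$)
$T{\left(-12,S \right)} \left(-169\right) - 119 = \left(-26\right) \left(-12\right) \left(-169\right) - 119 = 312 \left(-169\right) - 119 = -52728 - 119 = -52847$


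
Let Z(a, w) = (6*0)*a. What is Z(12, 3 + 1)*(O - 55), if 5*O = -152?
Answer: 0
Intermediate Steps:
O = -152/5 (O = (⅕)*(-152) = -152/5 ≈ -30.400)
Z(a, w) = 0 (Z(a, w) = 0*a = 0)
Z(12, 3 + 1)*(O - 55) = 0*(-152/5 - 55) = 0*(-427/5) = 0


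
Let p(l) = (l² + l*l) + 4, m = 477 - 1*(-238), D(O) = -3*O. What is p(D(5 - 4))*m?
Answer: 15730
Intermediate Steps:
m = 715 (m = 477 + 238 = 715)
p(l) = 4 + 2*l² (p(l) = (l² + l²) + 4 = 2*l² + 4 = 4 + 2*l²)
p(D(5 - 4))*m = (4 + 2*(-3*(5 - 4))²)*715 = (4 + 2*(-3*1)²)*715 = (4 + 2*(-3)²)*715 = (4 + 2*9)*715 = (4 + 18)*715 = 22*715 = 15730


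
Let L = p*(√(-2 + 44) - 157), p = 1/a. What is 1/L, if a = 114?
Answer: -17898/24607 - 114*√42/24607 ≈ -0.75738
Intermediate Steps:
p = 1/114 ≈ 0.0087719
L = -157/114 + √42/114 (L = (√(-2 + 44) - 157)/114 = (√42 - 157)/114 = (-157 + √42)/114 = -157/114 + √42/114 ≈ -1.3203)
1/L = 1/(-157/114 + √42/114)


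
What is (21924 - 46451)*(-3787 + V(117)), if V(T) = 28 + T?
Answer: 89327334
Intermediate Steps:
(21924 - 46451)*(-3787 + V(117)) = (21924 - 46451)*(-3787 + (28 + 117)) = -24527*(-3787 + 145) = -24527*(-3642) = 89327334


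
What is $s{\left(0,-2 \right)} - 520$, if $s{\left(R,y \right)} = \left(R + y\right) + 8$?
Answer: $-514$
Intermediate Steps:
$s{\left(R,y \right)} = 8 + R + y$
$s{\left(0,-2 \right)} - 520 = \left(8 + 0 - 2\right) - 520 = 6 - 520 = -514$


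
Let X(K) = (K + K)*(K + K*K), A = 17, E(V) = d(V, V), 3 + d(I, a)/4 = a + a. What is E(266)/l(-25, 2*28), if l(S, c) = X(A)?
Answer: 529/2601 ≈ 0.20338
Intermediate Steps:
d(I, a) = -12 + 8*a (d(I, a) = -12 + 4*(a + a) = -12 + 4*(2*a) = -12 + 8*a)
E(V) = -12 + 8*V
X(K) = 2*K*(K + K²) (X(K) = (2*K)*(K + K²) = 2*K*(K + K²))
l(S, c) = 10404 (l(S, c) = 2*17²*(1 + 17) = 2*289*18 = 10404)
E(266)/l(-25, 2*28) = (-12 + 8*266)/10404 = (-12 + 2128)*(1/10404) = 2116*(1/10404) = 529/2601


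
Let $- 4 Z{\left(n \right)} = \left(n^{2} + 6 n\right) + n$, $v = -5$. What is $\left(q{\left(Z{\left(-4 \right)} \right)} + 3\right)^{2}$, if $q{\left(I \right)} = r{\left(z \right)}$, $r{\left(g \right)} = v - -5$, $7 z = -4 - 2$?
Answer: $9$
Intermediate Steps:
$z = - \frac{6}{7}$ ($z = \frac{-4 - 2}{7} = \frac{1}{7} \left(-6\right) = - \frac{6}{7} \approx -0.85714$)
$Z{\left(n \right)} = - \frac{7 n}{4} - \frac{n^{2}}{4}$ ($Z{\left(n \right)} = - \frac{\left(n^{2} + 6 n\right) + n}{4} = - \frac{n^{2} + 7 n}{4} = - \frac{7 n}{4} - \frac{n^{2}}{4}$)
$r{\left(g \right)} = 0$ ($r{\left(g \right)} = -5 - -5 = -5 + 5 = 0$)
$q{\left(I \right)} = 0$
$\left(q{\left(Z{\left(-4 \right)} \right)} + 3\right)^{2} = \left(0 + 3\right)^{2} = 3^{2} = 9$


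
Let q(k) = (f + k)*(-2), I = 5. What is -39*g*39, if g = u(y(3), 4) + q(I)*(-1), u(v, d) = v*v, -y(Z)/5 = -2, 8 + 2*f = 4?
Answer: -161226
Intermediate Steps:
f = -2 (f = -4 + (½)*4 = -4 + 2 = -2)
q(k) = 4 - 2*k (q(k) = (-2 + k)*(-2) = 4 - 2*k)
y(Z) = 10 (y(Z) = -5*(-2) = 10)
u(v, d) = v²
g = 106 (g = 10² + (4 - 2*5)*(-1) = 100 + (4 - 10)*(-1) = 100 - 6*(-1) = 100 + 6 = 106)
-39*g*39 = -39*106*39 = -4134*39 = -161226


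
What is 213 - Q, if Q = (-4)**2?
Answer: 197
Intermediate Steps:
Q = 16
213 - Q = 213 - 1*16 = 213 - 16 = 197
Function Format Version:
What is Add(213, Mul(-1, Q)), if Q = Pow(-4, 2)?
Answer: 197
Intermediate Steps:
Q = 16
Add(213, Mul(-1, Q)) = Add(213, Mul(-1, 16)) = Add(213, -16) = 197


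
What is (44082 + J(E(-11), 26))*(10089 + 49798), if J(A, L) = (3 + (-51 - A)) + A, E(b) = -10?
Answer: 2637064158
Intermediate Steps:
J(A, L) = -48 (J(A, L) = (-48 - A) + A = -48)
(44082 + J(E(-11), 26))*(10089 + 49798) = (44082 - 48)*(10089 + 49798) = 44034*59887 = 2637064158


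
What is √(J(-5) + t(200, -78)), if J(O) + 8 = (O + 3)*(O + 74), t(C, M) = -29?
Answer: 5*I*√7 ≈ 13.229*I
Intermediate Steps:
J(O) = -8 + (3 + O)*(74 + O) (J(O) = -8 + (O + 3)*(O + 74) = -8 + (3 + O)*(74 + O))
√(J(-5) + t(200, -78)) = √((214 + (-5)² + 77*(-5)) - 29) = √((214 + 25 - 385) - 29) = √(-146 - 29) = √(-175) = 5*I*√7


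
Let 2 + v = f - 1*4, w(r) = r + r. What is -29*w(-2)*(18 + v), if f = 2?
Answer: 1624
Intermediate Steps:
w(r) = 2*r
v = -4 (v = -2 + (2 - 1*4) = -2 + (2 - 4) = -2 - 2 = -4)
-29*w(-2)*(18 + v) = -29*2*(-2)*(18 - 4) = -(-116)*14 = -29*(-56) = 1624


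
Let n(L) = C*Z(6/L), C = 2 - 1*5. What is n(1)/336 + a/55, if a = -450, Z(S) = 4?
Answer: -2531/308 ≈ -8.2175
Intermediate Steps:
C = -3 (C = 2 - 5 = -3)
n(L) = -12 (n(L) = -3*4 = -12)
n(1)/336 + a/55 = -12/336 - 450/55 = -12*1/336 - 450*1/55 = -1/28 - 90/11 = -2531/308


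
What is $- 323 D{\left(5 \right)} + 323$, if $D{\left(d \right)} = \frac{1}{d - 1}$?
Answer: $\frac{969}{4} \approx 242.25$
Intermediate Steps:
$D{\left(d \right)} = \frac{1}{-1 + d}$
$- 323 D{\left(5 \right)} + 323 = - \frac{323}{-1 + 5} + 323 = - \frac{323}{4} + 323 = \frac{969}{4}$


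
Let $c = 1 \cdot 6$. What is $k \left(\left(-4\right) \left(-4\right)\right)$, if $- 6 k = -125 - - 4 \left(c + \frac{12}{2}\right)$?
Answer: $\frac{616}{3} \approx 205.33$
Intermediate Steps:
$c = 6$
$k = \frac{77}{6}$ ($k = - \frac{-125 - - 4 \left(6 + \frac{12}{2}\right)}{6} = - \frac{-125 - - 4 \left(6 + 12 \cdot \frac{1}{2}\right)}{6} = - \frac{-125 - - 4 \left(6 + 6\right)}{6} = - \frac{-125 - \left(-4\right) 12}{6} = - \frac{-125 - -48}{6} = - \frac{-125 + 48}{6} = \left(- \frac{1}{6}\right) \left(-77\right) = \frac{77}{6} \approx 12.833$)
$k \left(\left(-4\right) \left(-4\right)\right) = \frac{77 \left(\left(-4\right) \left(-4\right)\right)}{6} = \frac{77}{6} \cdot 16 = \frac{616}{3}$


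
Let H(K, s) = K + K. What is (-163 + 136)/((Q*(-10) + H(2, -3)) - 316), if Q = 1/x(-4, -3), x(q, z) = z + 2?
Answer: 27/302 ≈ 0.089404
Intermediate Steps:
x(q, z) = 2 + z
Q = -1 (Q = 1/(2 - 3) = 1/(-1) = -1)
H(K, s) = 2*K
(-163 + 136)/((Q*(-10) + H(2, -3)) - 316) = (-163 + 136)/((-1*(-10) + 2*2) - 316) = -27/((10 + 4) - 316) = -27/(14 - 316) = -27/(-302) = -27*(-1/302) = 27/302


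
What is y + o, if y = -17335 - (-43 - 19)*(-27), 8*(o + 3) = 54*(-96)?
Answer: -19660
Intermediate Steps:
o = -651 (o = -3 + (54*(-96))/8 = -3 + (⅛)*(-5184) = -3 - 648 = -651)
y = -19009 (y = -17335 - (-62)*(-27) = -17335 - 1*1674 = -17335 - 1674 = -19009)
y + o = -19009 - 651 = -19660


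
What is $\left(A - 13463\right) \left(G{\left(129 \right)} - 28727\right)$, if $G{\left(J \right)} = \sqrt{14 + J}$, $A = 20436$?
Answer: $-200313371 + 6973 \sqrt{143} \approx -2.0023 \cdot 10^{8}$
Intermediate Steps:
$\left(A - 13463\right) \left(G{\left(129 \right)} - 28727\right) = \left(20436 - 13463\right) \left(\sqrt{14 + 129} - 28727\right) = 6973 \left(\sqrt{143} - 28727\right) = 6973 \left(-28727 + \sqrt{143}\right) = -200313371 + 6973 \sqrt{143}$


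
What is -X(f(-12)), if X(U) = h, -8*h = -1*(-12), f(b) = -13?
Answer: 3/2 ≈ 1.5000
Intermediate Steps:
h = -3/2 (h = -(-1)*(-12)/8 = -⅛*12 = -3/2 ≈ -1.5000)
X(U) = -3/2
-X(f(-12)) = -1*(-3/2) = 3/2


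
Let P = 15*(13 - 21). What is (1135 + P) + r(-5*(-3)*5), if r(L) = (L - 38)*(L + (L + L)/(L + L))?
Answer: 3827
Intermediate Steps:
P = -120 (P = 15*(-8) = -120)
r(L) = (1 + L)*(-38 + L) (r(L) = (-38 + L)*(L + (2*L)/((2*L))) = (-38 + L)*(L + (2*L)*(1/(2*L))) = (-38 + L)*(L + 1) = (-38 + L)*(1 + L) = (1 + L)*(-38 + L))
(1135 + P) + r(-5*(-3)*5) = (1135 - 120) + (-38 + (-5*(-3)*5)² - 37*(-5*(-3))*5) = 1015 + (-38 + (15*5)² - 555*5) = 1015 + (-38 + 75² - 37*75) = 1015 + (-38 + 5625 - 2775) = 1015 + 2812 = 3827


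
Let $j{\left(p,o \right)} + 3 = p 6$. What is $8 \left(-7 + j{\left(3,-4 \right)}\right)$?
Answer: $64$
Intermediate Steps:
$j{\left(p,o \right)} = -3 + 6 p$ ($j{\left(p,o \right)} = -3 + p 6 = -3 + 6 p$)
$8 \left(-7 + j{\left(3,-4 \right)}\right) = 8 \left(-7 + \left(-3 + 6 \cdot 3\right)\right) = 8 \left(-7 + \left(-3 + 18\right)\right) = 8 \left(-7 + 15\right) = 8 \cdot 8 = 64$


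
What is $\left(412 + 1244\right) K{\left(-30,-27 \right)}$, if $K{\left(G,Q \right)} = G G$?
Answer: $1490400$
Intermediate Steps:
$K{\left(G,Q \right)} = G^{2}$
$\left(412 + 1244\right) K{\left(-30,-27 \right)} = \left(412 + 1244\right) \left(-30\right)^{2} = 1656 \cdot 900 = 1490400$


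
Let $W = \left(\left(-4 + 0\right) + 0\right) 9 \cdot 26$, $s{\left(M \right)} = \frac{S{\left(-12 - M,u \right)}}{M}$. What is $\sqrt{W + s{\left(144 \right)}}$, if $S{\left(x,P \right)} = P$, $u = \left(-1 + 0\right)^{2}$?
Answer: $\frac{i \sqrt{134783}}{12} \approx 30.594 i$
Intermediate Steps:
$u = 1$ ($u = \left(-1\right)^{2} = 1$)
$s{\left(M \right)} = \frac{1}{M}$ ($s{\left(M \right)} = 1 \frac{1}{M} = \frac{1}{M}$)
$W = -936$ ($W = \left(-4 + 0\right) 9 \cdot 26 = \left(-4\right) 9 \cdot 26 = \left(-36\right) 26 = -936$)
$\sqrt{W + s{\left(144 \right)}} = \sqrt{-936 + \frac{1}{144}} = \sqrt{- \frac{134783}{144}} = \frac{i \sqrt{134783}}{12}$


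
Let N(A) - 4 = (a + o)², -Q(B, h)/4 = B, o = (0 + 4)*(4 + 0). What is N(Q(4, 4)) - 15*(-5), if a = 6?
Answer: 563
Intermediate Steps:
o = 16 (o = 4*4 = 16)
Q(B, h) = -4*B
N(A) = 488 (N(A) = 4 + (6 + 16)² = 4 + 22² = 4 + 484 = 488)
N(Q(4, 4)) - 15*(-5) = 488 - 15*(-5) = 488 + 75 = 563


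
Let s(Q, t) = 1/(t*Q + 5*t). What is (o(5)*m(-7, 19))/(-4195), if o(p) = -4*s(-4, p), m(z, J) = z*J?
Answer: -532/20975 ≈ -0.025364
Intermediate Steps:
m(z, J) = J*z
s(Q, t) = 1/(5*t + Q*t) (s(Q, t) = 1/(Q*t + 5*t) = 1/(5*t + Q*t))
o(p) = -4/p (o(p) = -4/(p*(5 - 4)) = -4/(p*1) = -4/p)
(o(5)*m(-7, 19))/(-4195) = ((-4/5)*(19*(-7)))/(-4195) = (-4*1/5*(-133))*(-1/4195) = -4/5*(-133)*(-1/4195) = (532/5)*(-1/4195) = -532/20975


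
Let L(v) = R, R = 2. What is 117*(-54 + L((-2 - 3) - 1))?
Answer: -6084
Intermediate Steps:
L(v) = 2
117*(-54 + L((-2 - 3) - 1)) = 117*(-54 + 2) = 117*(-52) = -6084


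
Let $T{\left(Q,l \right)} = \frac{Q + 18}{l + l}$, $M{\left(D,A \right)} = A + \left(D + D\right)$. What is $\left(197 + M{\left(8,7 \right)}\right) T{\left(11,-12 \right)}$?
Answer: $- \frac{1595}{6} \approx -265.83$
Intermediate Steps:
$M{\left(D,A \right)} = A + 2 D$
$T{\left(Q,l \right)} = \frac{18 + Q}{2 l}$
$\left(197 + M{\left(8,7 \right)}\right) T{\left(11,-12 \right)} = \left(197 + \left(7 + 2 \cdot 8\right)\right) \frac{18 + 11}{2 \left(-12\right)} = \left(197 + \left(7 + 16\right)\right) \frac{1}{2} \left(- \frac{1}{12}\right) 29 = \left(197 + 23\right) \left(- \frac{29}{24}\right) = 220 \left(- \frac{29}{24}\right) = - \frac{1595}{6}$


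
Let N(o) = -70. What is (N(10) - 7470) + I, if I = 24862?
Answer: 17322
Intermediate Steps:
(N(10) - 7470) + I = (-70 - 7470) + 24862 = -7540 + 24862 = 17322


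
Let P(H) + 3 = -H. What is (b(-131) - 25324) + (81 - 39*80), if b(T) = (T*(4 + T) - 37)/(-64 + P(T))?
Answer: -224829/8 ≈ -28104.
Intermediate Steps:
P(H) = -3 - H
b(T) = (-37 + T*(4 + T))/(-67 - T) (b(T) = (T*(4 + T) - 37)/(-64 + (-3 - T)) = (-37 + T*(4 + T))/(-67 - T))
(b(-131) - 25324) + (81 - 39*80) = ((37 - 1*(-131)² - 4*(-131))/(67 - 131) - 25324) + (81 - 39*80) = ((37 - 1*17161 + 524)/(-64) - 25324) + (81 - 3120) = (-(37 - 17161 + 524)/64 - 25324) - 3039 = (-1/64*(-16600) - 25324) - 3039 = (2075/8 - 25324) - 3039 = -200517/8 - 3039 = -224829/8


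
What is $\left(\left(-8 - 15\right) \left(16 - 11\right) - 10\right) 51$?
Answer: $-6375$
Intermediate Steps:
$\left(\left(-8 - 15\right) \left(16 - 11\right) - 10\right) 51 = \left(\left(-23\right) 5 - 10\right) 51 = \left(-115 - 10\right) 51 = \left(-125\right) 51 = -6375$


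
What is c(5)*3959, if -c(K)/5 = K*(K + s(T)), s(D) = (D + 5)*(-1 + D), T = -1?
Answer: 296925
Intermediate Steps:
s(D) = (-1 + D)*(5 + D) (s(D) = (5 + D)*(-1 + D) = (-1 + D)*(5 + D))
c(K) = -5*K*(-8 + K) (c(K) = -5*K*(K + (-5 + (-1)² + 4*(-1))) = -5*K*(K + (-5 + 1 - 4)) = -5*K*(K - 8) = -5*K*(-8 + K))
c(5)*3959 = (5*5*(8 - 1*5))*3959 = (5*5*(8 - 5))*3959 = (5*5*3)*3959 = 75*3959 = 296925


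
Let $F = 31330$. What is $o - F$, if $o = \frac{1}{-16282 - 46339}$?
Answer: $- \frac{1961915931}{62621} \approx -31330.0$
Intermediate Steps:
$o = - \frac{1}{62621}$ ($o = \frac{1}{-62621} = - \frac{1}{62621} \approx -1.5969 \cdot 10^{-5}$)
$o - F = - \frac{1}{62621} - 31330 = - \frac{1961915931}{62621}$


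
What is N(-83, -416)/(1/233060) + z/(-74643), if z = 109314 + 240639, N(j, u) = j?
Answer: -481297683031/24881 ≈ -1.9344e+7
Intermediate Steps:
z = 349953
N(-83, -416)/(1/233060) + z/(-74643) = -83/(1/233060) + 349953/(-74643) = -83/1/233060 + 349953*(-1/74643) = -83*233060 - 116651/24881 = -19343980 - 116651/24881 = -481297683031/24881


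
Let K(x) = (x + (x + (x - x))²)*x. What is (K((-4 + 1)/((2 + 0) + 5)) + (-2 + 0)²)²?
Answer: 1982464/117649 ≈ 16.851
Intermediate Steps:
K(x) = x*(x + x²) (K(x) = (x + (x + 0)²)*x = (x + x²)*x = x*(x + x²))
(K((-4 + 1)/((2 + 0) + 5)) + (-2 + 0)²)² = (((-4 + 1)/((2 + 0) + 5))²*(1 + (-4 + 1)/((2 + 0) + 5)) + (-2 + 0)²)² = ((-3/(2 + 5))²*(1 - 3/(2 + 5)) + (-2)²)² = ((-3/7)²*(1 - 3/7) + 4)² = ((9/49)*(4/7) + 4)² = (36/343 + 4)² = (1408/343)² = 1982464/117649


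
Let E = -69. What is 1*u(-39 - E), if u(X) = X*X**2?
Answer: 27000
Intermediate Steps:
u(X) = X**3
1*u(-39 - E) = 1*(-39 - 1*(-69))**3 = 1*(-39 + 69)**3 = 1*30**3 = 1*27000 = 27000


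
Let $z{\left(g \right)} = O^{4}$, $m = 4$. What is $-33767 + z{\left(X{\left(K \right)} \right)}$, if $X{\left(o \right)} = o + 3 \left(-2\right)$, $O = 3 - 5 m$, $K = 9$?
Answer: $49754$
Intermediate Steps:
$O = -17$ ($O = 3 - 20 = -17$)
$X{\left(o \right)} = -6 + o$ ($X{\left(o \right)} = o - 6 = -6 + o$)
$z{\left(g \right)} = 83521$ ($z{\left(g \right)} = \left(-17\right)^{4} = 83521$)
$-33767 + z{\left(X{\left(K \right)} \right)} = -33767 + 83521 = 49754$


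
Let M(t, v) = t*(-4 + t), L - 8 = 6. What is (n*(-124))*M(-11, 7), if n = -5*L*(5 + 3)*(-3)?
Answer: -34372800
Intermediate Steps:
L = 14 (L = 8 + 6 = 14)
n = 1680 (n = -70*(5 + 3)*(-3) = -70*8*(-3) = -5*112*(-3) = -560*(-3) = 1680)
(n*(-124))*M(-11, 7) = (1680*(-124))*(-11*(-4 - 11)) = -(-2291520)*(-15) = -208320*165 = -34372800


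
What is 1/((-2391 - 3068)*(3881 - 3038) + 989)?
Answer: -1/4600948 ≈ -2.1735e-7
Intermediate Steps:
1/((-2391 - 3068)*(3881 - 3038) + 989) = 1/(-5459*843 + 989) = 1/(-4601937 + 989) = 1/(-4600948) = -1/4600948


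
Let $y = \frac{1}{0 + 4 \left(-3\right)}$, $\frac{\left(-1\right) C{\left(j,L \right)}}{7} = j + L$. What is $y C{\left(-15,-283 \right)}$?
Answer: $- \frac{1043}{6} \approx -173.83$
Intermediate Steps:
$C{\left(j,L \right)} = - 7 L - 7 j$ ($C{\left(j,L \right)} = - 7 \left(j + L\right) = - 7 \left(L + j\right) = - 7 L - 7 j$)
$y = - \frac{1}{12}$ ($y = \frac{1}{0 - 12} = \frac{1}{-12} = - \frac{1}{12} \approx -0.083333$)
$y C{\left(-15,-283 \right)} = - \frac{\left(-7\right) \left(-283\right) - -105}{12} = - \frac{1981 + 105}{12} = \left(- \frac{1}{12}\right) 2086 = - \frac{1043}{6}$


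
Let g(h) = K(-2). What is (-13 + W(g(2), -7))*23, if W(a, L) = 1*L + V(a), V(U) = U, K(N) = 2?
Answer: -414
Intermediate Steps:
g(h) = 2
W(a, L) = L + a (W(a, L) = 1*L + a = L + a)
(-13 + W(g(2), -7))*23 = (-13 + (-7 + 2))*23 = (-13 - 5)*23 = -18*23 = -414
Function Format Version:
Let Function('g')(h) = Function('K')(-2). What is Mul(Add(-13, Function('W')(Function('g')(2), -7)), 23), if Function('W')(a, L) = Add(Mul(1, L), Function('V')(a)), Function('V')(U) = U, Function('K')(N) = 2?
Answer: -414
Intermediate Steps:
Function('g')(h) = 2
Function('W')(a, L) = Add(L, a) (Function('W')(a, L) = Add(Mul(1, L), a) = Add(L, a))
Mul(Add(-13, Function('W')(Function('g')(2), -7)), 23) = Mul(Add(-13, Add(-7, 2)), 23) = Mul(Add(-13, -5), 23) = Mul(-18, 23) = -414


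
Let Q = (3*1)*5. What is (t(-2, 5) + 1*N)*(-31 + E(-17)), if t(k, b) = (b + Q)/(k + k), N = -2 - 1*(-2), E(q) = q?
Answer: 240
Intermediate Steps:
N = 0 (N = -2 + 2 = 0)
Q = 15 (Q = 3*5 = 15)
t(k, b) = (15 + b)/(2*k) (t(k, b) = (b + 15)/(k + k) = (15 + b)/((2*k)) = (15 + b)*(1/(2*k)) = (15 + b)/(2*k))
(t(-2, 5) + 1*N)*(-31 + E(-17)) = ((1/2)*(15 + 5)/(-2) + 1*0)*(-31 - 17) = ((1/2)*(-1/2)*20 + 0)*(-48) = (-5 + 0)*(-48) = -5*(-48) = 240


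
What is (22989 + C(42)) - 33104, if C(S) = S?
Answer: -10073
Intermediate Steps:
(22989 + C(42)) - 33104 = (22989 + 42) - 33104 = 23031 - 33104 = -10073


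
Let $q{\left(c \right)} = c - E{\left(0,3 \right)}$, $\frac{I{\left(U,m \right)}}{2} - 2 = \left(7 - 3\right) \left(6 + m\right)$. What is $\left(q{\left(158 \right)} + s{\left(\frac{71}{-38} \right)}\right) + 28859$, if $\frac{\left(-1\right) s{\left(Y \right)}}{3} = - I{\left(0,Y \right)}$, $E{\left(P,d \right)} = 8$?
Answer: $\frac{553283}{19} \approx 29120.0$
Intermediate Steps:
$I{\left(U,m \right)} = 52 + 8 m$ ($I{\left(U,m \right)} = 4 + 2 \left(7 - 3\right) \left(6 + m\right) = 4 + 2 \cdot 4 \left(6 + m\right) = 4 + 2 \left(24 + 4 m\right) = 4 + \left(48 + 8 m\right) = 52 + 8 m$)
$s{\left(Y \right)} = 156 + 24 Y$ ($s{\left(Y \right)} = - 3 \left(- (52 + 8 Y)\right) = - 3 \left(-52 - 8 Y\right) = 156 + 24 Y$)
$q{\left(c \right)} = -8 + c$ ($q{\left(c \right)} = c - 8 = -8 + c$)
$\left(q{\left(158 \right)} + s{\left(\frac{71}{-38} \right)}\right) + 28859 = \left(\left(-8 + 158\right) + \left(156 + 24 \frac{71}{-38}\right)\right) + 28859 = \left(150 + \left(156 + 24 \cdot 71 \left(- \frac{1}{38}\right)\right)\right) + 28859 = \left(150 + \left(156 + 24 \left(- \frac{71}{38}\right)\right)\right) + 28859 = \left(150 + \left(156 - \frac{852}{19}\right)\right) + 28859 = \left(150 + \frac{2112}{19}\right) + 28859 = \frac{4962}{19} + 28859 = \frac{553283}{19}$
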